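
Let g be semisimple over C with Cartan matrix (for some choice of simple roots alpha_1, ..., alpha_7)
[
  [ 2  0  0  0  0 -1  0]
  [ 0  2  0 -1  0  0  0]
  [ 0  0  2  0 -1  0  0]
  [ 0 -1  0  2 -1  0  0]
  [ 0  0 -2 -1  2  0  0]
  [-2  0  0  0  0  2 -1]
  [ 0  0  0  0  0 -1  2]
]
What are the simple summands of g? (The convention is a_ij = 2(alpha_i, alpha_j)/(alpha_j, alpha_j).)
The diagram associated to this matrix has two connected components: the simple roots {alpha_1, alpha_6, alpha_7} form a chain of 3 nodes with a double edge at one end; the terminal node there is the unique short simple root (B_3), and {alpha_2, alpha_3, alpha_4, alpha_5} form a chain of 4 nodes with a double edge at one end; the terminal node there is the unique short simple root (B_4). A semisimple Lie algebra decomposes uniquely as the direct sum of simple ideals, one per connected component of its Dynkin diagram, so g ≅ B_3 ⊕ B_4 (dimension 21 + 36 = 57).

type B_3 + type B_4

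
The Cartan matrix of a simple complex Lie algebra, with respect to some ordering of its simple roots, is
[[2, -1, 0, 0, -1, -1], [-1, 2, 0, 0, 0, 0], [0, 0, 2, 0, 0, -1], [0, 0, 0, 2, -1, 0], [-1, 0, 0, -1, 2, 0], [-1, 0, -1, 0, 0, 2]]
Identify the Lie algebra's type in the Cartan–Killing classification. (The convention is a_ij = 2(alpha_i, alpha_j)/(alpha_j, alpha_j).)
The matrix has rank 6 with 2's on the diagonal. Reading the off-diagonal entries as Dynkin edges (a single edge where a_ij = a_ji = -1; a double or triple edge where a_ij * a_ji = 2 or 3), the diagram is a chain of 5 nodes with one extra node attached to the third node from one end (E_6). One simple-root ordering that puts it in standard form is (alpha_3, alpha_2, alpha_6, alpha_1, alpha_5, alpha_4). So the algebra is type E_6.

E_6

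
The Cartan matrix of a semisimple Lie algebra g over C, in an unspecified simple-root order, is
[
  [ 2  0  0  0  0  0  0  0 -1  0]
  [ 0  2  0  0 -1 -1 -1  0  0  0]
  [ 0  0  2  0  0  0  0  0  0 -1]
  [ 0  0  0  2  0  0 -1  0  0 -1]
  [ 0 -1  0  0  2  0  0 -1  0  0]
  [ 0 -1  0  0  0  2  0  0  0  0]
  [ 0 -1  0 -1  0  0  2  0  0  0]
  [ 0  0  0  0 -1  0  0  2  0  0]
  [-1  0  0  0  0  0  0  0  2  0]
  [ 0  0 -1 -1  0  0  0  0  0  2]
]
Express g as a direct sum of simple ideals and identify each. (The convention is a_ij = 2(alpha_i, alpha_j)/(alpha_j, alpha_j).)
type A_2 + type E_8

The diagram associated to this matrix has two connected components: the simple roots {alpha_1, alpha_9} form a chain of 2 nodes with single edges (A_2), and {alpha_2, alpha_3, alpha_4, alpha_5, alpha_6, alpha_7, alpha_8, alpha_10} form a chain of 7 nodes with one extra node attached to the third node from one end (E_8). A semisimple Lie algebra decomposes uniquely as the direct sum of simple ideals, one per connected component of its Dynkin diagram, so g ≅ A_2 ⊕ E_8 (dimension 8 + 248 = 256).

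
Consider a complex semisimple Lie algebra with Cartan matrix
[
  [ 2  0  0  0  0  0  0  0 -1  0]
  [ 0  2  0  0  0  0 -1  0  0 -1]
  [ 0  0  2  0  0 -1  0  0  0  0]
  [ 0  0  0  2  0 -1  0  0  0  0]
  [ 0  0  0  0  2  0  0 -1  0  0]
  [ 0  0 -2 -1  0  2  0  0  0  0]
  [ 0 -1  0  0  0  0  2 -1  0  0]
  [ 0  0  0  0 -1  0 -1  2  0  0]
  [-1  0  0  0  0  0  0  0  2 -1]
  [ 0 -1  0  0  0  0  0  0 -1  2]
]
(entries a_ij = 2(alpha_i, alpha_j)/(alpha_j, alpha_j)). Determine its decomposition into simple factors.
The diagram associated to this matrix has two connected components: the simple roots {alpha_1, alpha_2, alpha_5, alpha_7, alpha_8, alpha_9, alpha_10} form a chain of 7 nodes with single edges (A_7), and {alpha_3, alpha_4, alpha_6} form a chain of 3 nodes with a double edge at one end; the terminal node there is the unique short simple root (B_3). A semisimple Lie algebra decomposes uniquely as the direct sum of simple ideals, one per connected component of its Dynkin diagram, so g ≅ A_7 ⊕ B_3 (dimension 63 + 21 = 84).

A7 + B3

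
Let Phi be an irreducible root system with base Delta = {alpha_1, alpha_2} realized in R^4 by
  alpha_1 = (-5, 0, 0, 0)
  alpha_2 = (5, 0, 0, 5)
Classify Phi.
B_2 (so(5))

Compute the Cartan integers a_ij = 2(alpha_i, alpha_j)/(alpha_j, alpha_j); the resulting 2x2 Cartan matrix is
[[2, -1], [-2, 2]].
The roots have two lengths (squared-length ratio 2:1); the short ones are alpha_{1}. The associated Dynkin diagram is a chain of 2 nodes with a double edge at one end; the terminal node there is the unique short simple root (B_2), so the type is B_2 (the algebra so(5)).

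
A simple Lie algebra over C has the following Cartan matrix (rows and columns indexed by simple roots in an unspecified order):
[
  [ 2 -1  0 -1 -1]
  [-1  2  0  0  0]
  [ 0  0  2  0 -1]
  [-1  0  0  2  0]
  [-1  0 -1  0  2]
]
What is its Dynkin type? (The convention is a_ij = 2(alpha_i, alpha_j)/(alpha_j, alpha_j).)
type D_5

The matrix has rank 5 with 2's on the diagonal. Reading the off-diagonal entries as Dynkin edges (a single edge where a_ij = a_ji = -1; a double or triple edge where a_ij * a_ji = 2 or 3), the diagram is a chain of 3 nodes with a fork of two nodes at one end (D_5). One simple-root ordering that puts it in standard form is (alpha_3, alpha_5, alpha_1, alpha_4, alpha_2). So the algebra is type D_5, i.e. so(10).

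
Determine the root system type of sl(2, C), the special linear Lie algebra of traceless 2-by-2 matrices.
This is sl(2), which has dimension 2^2 - 1 = 3 and rank 2 - 1 = 1 (a Cartan subalgebra is the diagonal traceless matrices). In the classification of classical Lie algebras, the special linear algebra sl(n+1) has type A_n; here n = 1, so the Dynkin diagram is a chain of 1 nodes with single edges (A_1). Hence the type is A_1.

A_1 (sl(2))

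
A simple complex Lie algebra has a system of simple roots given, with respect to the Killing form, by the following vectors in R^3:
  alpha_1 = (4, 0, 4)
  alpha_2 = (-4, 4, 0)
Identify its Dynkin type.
type A_2

Compute the Cartan integers a_ij = 2(alpha_i, alpha_j)/(alpha_j, alpha_j); the resulting 2x2 Cartan matrix is
[[2, -1], [-1, 2]].
All simple roots have the same length, so the diagram is simply laced. The associated Dynkin diagram is a chain of 2 nodes with single edges (A_2), so the type is A_2 (the algebra sl(3)).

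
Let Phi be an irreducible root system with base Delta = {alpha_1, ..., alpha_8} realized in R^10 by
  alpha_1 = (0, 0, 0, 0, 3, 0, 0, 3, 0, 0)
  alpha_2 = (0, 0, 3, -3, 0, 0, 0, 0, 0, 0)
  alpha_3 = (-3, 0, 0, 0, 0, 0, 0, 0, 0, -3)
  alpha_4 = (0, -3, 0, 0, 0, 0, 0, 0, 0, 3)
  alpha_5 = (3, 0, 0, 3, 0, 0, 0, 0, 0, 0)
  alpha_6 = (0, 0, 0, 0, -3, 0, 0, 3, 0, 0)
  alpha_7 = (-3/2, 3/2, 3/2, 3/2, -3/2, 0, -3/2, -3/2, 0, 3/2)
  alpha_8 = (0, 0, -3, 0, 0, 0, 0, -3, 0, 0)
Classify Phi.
Compute the Cartan integers a_ij = 2(alpha_i, alpha_j)/(alpha_j, alpha_j); the resulting 8x8 Cartan matrix is
[[2, 0, 0, 0, 0, 0, -1, -1], [0, 2, 0, 0, -1, 0, 0, -1], [0, 0, 2, -1, -1, 0, 0, 0], [0, 0, -1, 2, 0, 0, 0, 0], [0, -1, -1, 0, 2, 0, 0, 0], [0, 0, 0, 0, 0, 2, 0, -1], [-1, 0, 0, 0, 0, 0, 2, 0], [-1, -1, 0, 0, 0, -1, 0, 2]].
All simple roots have the same length, so the diagram is simply laced. The associated Dynkin diagram is a chain of 7 nodes with one extra node attached to the third node from one end (E_8), so the type is E_8.

E8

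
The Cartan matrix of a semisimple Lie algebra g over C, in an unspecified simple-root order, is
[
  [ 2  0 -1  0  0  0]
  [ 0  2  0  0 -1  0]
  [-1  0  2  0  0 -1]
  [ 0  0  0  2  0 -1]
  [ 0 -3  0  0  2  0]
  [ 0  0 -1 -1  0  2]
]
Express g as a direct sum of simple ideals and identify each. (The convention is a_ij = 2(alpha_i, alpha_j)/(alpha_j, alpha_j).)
The diagram associated to this matrix has two connected components: the simple roots {alpha_1, alpha_3, alpha_4, alpha_6} form a chain of 4 nodes with single edges (A_4), and {alpha_2, alpha_5} form two nodes joined by a triple edge (G_2). A semisimple Lie algebra decomposes uniquely as the direct sum of simple ideals, one per connected component of its Dynkin diagram, so g ≅ A_4 ⊕ G_2 (dimension 24 + 14 = 38).

type A_4 + type G_2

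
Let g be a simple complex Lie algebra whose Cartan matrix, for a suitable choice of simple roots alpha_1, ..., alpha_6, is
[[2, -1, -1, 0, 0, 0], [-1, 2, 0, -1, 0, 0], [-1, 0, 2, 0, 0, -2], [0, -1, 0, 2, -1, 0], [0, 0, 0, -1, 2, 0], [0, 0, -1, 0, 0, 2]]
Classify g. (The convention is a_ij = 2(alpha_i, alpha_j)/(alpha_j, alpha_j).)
B_6 (so(13))

The matrix has rank 6 with 2's on the diagonal. Reading the off-diagonal entries as Dynkin edges (a single edge where a_ij = a_ji = -1; a double or triple edge where a_ij * a_ji = 2 or 3), the diagram is a chain of 6 nodes with a double edge at one end; the terminal node there is the unique short simple root (B_6). One simple-root ordering that puts it in standard form is (alpha_5, alpha_4, alpha_2, alpha_1, alpha_3, alpha_6). So the algebra is type B_6, i.e. so(13).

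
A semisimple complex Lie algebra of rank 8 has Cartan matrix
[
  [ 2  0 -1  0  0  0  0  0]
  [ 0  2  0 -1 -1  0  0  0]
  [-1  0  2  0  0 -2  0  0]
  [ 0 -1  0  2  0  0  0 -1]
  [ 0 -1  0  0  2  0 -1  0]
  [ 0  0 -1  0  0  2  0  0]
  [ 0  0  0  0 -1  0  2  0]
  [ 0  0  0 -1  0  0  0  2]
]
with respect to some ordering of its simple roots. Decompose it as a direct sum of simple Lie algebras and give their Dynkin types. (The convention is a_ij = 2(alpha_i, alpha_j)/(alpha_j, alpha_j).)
The diagram associated to this matrix has two connected components: the simple roots {alpha_2, alpha_4, alpha_5, alpha_7, alpha_8} form a chain of 5 nodes with single edges (A_5), and {alpha_1, alpha_3, alpha_6} form a chain of 3 nodes with a double edge at one end; the terminal node there is the unique short simple root (B_3). A semisimple Lie algebra decomposes uniquely as the direct sum of simple ideals, one per connected component of its Dynkin diagram, so g ≅ A_5 ⊕ B_3 (dimension 35 + 21 = 56).

A_5 ⊕ B_3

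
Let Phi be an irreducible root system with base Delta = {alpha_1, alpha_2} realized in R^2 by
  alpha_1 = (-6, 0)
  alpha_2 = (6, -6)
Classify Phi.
B2

Compute the Cartan integers a_ij = 2(alpha_i, alpha_j)/(alpha_j, alpha_j); the resulting 2x2 Cartan matrix is
[[2, -1], [-2, 2]].
The roots have two lengths (squared-length ratio 2:1); the short ones are alpha_{1}. The associated Dynkin diagram is a chain of 2 nodes with a double edge at one end; the terminal node there is the unique short simple root (B_2), so the type is B_2 (the algebra so(5)).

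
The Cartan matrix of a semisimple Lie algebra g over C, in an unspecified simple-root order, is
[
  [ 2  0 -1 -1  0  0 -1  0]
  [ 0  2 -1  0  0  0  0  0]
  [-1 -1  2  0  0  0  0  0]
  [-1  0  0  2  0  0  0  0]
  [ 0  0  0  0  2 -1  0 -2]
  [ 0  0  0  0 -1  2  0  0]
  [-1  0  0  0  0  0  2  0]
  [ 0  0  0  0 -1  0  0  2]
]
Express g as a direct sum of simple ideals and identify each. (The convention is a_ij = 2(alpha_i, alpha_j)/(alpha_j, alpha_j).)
B_3 (so(7)) + D_5 (so(10))

The diagram associated to this matrix has two connected components: the simple roots {alpha_5, alpha_6, alpha_8} form a chain of 3 nodes with a double edge at one end; the terminal node there is the unique short simple root (B_3), and {alpha_1, alpha_2, alpha_3, alpha_4, alpha_7} form a chain of 3 nodes with a fork of two nodes at one end (D_5). A semisimple Lie algebra decomposes uniquely as the direct sum of simple ideals, one per connected component of its Dynkin diagram, so g ≅ B_3 ⊕ D_5 (dimension 21 + 45 = 66).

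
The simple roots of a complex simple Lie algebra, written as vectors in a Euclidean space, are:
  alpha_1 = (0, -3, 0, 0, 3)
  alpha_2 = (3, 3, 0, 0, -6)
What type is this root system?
G2

Compute the Cartan integers a_ij = 2(alpha_i, alpha_j)/(alpha_j, alpha_j); the resulting 2x2 Cartan matrix is
[[2, -1], [-3, 2]].
The roots have two lengths (squared-length ratio 3:1); the short ones are alpha_{1}. The associated Dynkin diagram is two nodes joined by a triple edge (G_2), so the type is G_2.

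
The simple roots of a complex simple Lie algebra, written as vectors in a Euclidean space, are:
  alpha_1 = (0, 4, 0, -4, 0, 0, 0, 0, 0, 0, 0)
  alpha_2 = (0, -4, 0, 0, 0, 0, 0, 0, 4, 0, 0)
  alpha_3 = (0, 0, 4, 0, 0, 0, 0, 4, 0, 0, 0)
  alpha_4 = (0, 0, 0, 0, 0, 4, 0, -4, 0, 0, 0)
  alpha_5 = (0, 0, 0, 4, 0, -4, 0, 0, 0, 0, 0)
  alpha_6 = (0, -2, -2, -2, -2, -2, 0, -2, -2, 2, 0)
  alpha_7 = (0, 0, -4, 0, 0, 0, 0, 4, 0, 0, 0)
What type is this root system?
E_7

Compute the Cartan integers a_ij = 2(alpha_i, alpha_j)/(alpha_j, alpha_j); the resulting 7x7 Cartan matrix is
[[2, -1, 0, 0, -1, 0, 0], [-1, 2, 0, 0, 0, 0, 0], [0, 0, 2, -1, 0, -1, 0], [0, 0, -1, 2, -1, 0, -1], [-1, 0, 0, -1, 2, 0, 0], [0, 0, -1, 0, 0, 2, 0], [0, 0, 0, -1, 0, 0, 2]].
All simple roots have the same length, so the diagram is simply laced. The associated Dynkin diagram is a chain of 6 nodes with one extra node attached to the third node from one end (E_7), so the type is E_7.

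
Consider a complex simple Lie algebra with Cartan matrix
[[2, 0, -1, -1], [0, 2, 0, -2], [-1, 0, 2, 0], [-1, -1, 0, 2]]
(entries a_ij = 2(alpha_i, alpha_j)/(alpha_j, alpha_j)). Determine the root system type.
The matrix has rank 4 with 2's on the diagonal. Reading the off-diagonal entries as Dynkin edges (a single edge where a_ij = a_ji = -1; a double or triple edge where a_ij * a_ji = 2 or 3), the diagram is a chain of 4 nodes with a double edge at one end; the terminal node there is the unique long simple root (C_4). One simple-root ordering that puts it in standard form is (alpha_3, alpha_1, alpha_4, alpha_2). So the algebra is type C_4, i.e. sp(8).

C_4 (sp(8))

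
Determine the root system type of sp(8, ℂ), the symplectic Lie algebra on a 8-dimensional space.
This is sp(8), which has dimension 8(8+1)/2 = 36 and rank 8/2 = 4. In the classification of classical Lie algebras, the symplectic algebra sp(2n) has type C_n; here n = 4, so the Dynkin diagram is a chain of 4 nodes with a double edge at one end; the terminal node there is the unique long simple root (C_4). Hence the type is C_4.

C_4 (sp(8))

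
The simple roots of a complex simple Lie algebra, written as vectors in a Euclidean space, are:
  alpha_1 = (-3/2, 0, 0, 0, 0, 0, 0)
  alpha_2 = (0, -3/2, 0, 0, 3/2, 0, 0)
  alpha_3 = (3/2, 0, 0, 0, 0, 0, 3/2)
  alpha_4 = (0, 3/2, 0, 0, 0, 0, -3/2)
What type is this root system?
B_4 (so(9))

Compute the Cartan integers a_ij = 2(alpha_i, alpha_j)/(alpha_j, alpha_j); the resulting 4x4 Cartan matrix is
[[2, 0, -1, 0], [0, 2, 0, -1], [-2, 0, 2, -1], [0, -1, -1, 2]].
The roots have two lengths (squared-length ratio 2:1); the short ones are alpha_{1}. The associated Dynkin diagram is a chain of 4 nodes with a double edge at one end; the terminal node there is the unique short simple root (B_4), so the type is B_4 (the algebra so(9)).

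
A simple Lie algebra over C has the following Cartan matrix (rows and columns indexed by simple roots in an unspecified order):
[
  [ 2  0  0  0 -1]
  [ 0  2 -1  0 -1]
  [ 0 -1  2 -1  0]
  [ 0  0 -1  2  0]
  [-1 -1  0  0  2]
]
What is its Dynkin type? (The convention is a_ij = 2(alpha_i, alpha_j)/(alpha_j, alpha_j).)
A_5

The matrix has rank 5 with 2's on the diagonal. Reading the off-diagonal entries as Dynkin edges (a single edge where a_ij = a_ji = -1; a double or triple edge where a_ij * a_ji = 2 or 3), the diagram is a chain of 5 nodes with single edges (A_5). One simple-root ordering that puts it in standard form is (alpha_4, alpha_3, alpha_2, alpha_5, alpha_1). So the algebra is type A_5, i.e. sl(6).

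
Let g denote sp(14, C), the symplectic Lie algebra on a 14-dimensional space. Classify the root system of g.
C_7 (sp(14))

This is sp(14), which has dimension 14(14+1)/2 = 105 and rank 14/2 = 7. In the classification of classical Lie algebras, the symplectic algebra sp(2n) has type C_n; here n = 7, so the Dynkin diagram is a chain of 7 nodes with a double edge at one end; the terminal node there is the unique long simple root (C_7). Hence the type is C_7.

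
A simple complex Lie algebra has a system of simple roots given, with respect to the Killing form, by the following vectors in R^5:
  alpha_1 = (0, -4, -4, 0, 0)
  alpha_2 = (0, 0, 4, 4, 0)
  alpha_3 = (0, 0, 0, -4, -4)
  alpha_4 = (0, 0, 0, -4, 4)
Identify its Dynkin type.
Compute the Cartan integers a_ij = 2(alpha_i, alpha_j)/(alpha_j, alpha_j); the resulting 4x4 Cartan matrix is
[[2, -1, 0, 0], [-1, 2, -1, -1], [0, -1, 2, 0], [0, -1, 0, 2]].
All simple roots have the same length, so the diagram is simply laced. The associated Dynkin diagram is a chain of 2 nodes with a fork of two nodes at one end (D_4), so the type is D_4 (the algebra so(8)).

D_4 (so(8))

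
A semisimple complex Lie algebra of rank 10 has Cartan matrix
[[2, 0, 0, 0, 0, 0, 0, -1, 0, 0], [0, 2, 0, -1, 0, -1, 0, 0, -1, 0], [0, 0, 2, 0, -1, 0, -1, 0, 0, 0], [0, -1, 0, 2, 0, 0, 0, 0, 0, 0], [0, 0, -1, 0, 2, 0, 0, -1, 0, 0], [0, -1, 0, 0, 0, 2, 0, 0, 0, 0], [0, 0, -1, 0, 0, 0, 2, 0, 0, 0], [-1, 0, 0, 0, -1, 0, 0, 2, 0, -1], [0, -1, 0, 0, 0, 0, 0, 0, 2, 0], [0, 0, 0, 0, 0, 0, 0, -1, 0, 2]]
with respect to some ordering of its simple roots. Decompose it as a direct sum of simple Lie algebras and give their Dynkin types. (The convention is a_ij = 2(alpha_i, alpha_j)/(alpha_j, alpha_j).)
The diagram associated to this matrix has two connected components: the simple roots {alpha_2, alpha_4, alpha_6, alpha_9} form a chain of 2 nodes with a fork of two nodes at one end (D_4), and {alpha_1, alpha_3, alpha_5, alpha_7, alpha_8, alpha_10} form a chain of 4 nodes with a fork of two nodes at one end (D_6). A semisimple Lie algebra decomposes uniquely as the direct sum of simple ideals, one per connected component of its Dynkin diagram, so g ≅ D_4 ⊕ D_6 (dimension 28 + 66 = 94).

D_4 + D_6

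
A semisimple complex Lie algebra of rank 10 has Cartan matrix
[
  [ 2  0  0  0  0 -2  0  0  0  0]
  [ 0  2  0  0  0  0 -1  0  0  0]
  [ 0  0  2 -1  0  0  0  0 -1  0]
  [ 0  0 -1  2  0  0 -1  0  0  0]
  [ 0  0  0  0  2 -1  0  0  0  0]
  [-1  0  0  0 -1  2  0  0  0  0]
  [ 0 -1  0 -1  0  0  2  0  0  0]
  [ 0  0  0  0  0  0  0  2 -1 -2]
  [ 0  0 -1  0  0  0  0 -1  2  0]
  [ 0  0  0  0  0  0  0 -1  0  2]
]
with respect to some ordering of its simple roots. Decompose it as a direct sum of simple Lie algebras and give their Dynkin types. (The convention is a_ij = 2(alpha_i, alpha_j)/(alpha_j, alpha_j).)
The diagram associated to this matrix has two connected components: the simple roots {alpha_2, alpha_3, alpha_4, alpha_7, alpha_8, alpha_9, alpha_10} form a chain of 7 nodes with a double edge at one end; the terminal node there is the unique short simple root (B_7), and {alpha_1, alpha_5, alpha_6} form a chain of 3 nodes with a double edge at one end; the terminal node there is the unique long simple root (C_3). A semisimple Lie algebra decomposes uniquely as the direct sum of simple ideals, one per connected component of its Dynkin diagram, so g ≅ B_7 ⊕ C_3 (dimension 105 + 21 = 126).

B7 + C3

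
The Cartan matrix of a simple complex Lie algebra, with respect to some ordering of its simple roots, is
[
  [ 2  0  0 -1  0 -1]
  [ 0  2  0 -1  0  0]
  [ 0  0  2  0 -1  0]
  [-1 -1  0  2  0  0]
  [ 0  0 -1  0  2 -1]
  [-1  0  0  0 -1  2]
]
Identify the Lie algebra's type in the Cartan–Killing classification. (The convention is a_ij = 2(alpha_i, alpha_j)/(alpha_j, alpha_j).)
The matrix has rank 6 with 2's on the diagonal. Reading the off-diagonal entries as Dynkin edges (a single edge where a_ij = a_ji = -1; a double or triple edge where a_ij * a_ji = 2 or 3), the diagram is a chain of 6 nodes with single edges (A_6). One simple-root ordering that puts it in standard form is (alpha_2, alpha_4, alpha_1, alpha_6, alpha_5, alpha_3). So the algebra is type A_6, i.e. sl(7).

type A_6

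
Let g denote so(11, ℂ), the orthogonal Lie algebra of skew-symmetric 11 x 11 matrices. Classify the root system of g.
B_5

This is so(11) with 11 odd, which has dimension 11(11-1)/2 = 55 and rank (11-1)/2 = 5. In the classification of classical Lie algebras, the orthogonal algebra so(2n+1) in an odd number of variables has type B_n; here n = 5, so the Dynkin diagram is a chain of 5 nodes with a double edge at one end; the terminal node there is the unique short simple root (B_5). Hence the type is B_5.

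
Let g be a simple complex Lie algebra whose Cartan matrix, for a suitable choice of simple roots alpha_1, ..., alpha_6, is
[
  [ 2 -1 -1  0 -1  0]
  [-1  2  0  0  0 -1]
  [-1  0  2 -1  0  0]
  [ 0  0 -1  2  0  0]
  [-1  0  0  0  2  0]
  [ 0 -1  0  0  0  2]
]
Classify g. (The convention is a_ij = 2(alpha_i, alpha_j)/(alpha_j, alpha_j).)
E6

The matrix has rank 6 with 2's on the diagonal. Reading the off-diagonal entries as Dynkin edges (a single edge where a_ij = a_ji = -1; a double or triple edge where a_ij * a_ji = 2 or 3), the diagram is a chain of 5 nodes with one extra node attached to the third node from one end (E_6). One simple-root ordering that puts it in standard form is (alpha_6, alpha_5, alpha_2, alpha_1, alpha_3, alpha_4). So the algebra is type E_6.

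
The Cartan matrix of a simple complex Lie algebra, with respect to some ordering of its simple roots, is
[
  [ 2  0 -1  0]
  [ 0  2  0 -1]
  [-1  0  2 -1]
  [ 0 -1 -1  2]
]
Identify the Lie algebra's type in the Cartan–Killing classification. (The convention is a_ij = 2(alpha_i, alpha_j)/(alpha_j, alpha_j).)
type A_4

The matrix has rank 4 with 2's on the diagonal. Reading the off-diagonal entries as Dynkin edges (a single edge where a_ij = a_ji = -1; a double or triple edge where a_ij * a_ji = 2 or 3), the diagram is a chain of 4 nodes with single edges (A_4). One simple-root ordering that puts it in standard form is (alpha_2, alpha_4, alpha_3, alpha_1). So the algebra is type A_4, i.e. sl(5).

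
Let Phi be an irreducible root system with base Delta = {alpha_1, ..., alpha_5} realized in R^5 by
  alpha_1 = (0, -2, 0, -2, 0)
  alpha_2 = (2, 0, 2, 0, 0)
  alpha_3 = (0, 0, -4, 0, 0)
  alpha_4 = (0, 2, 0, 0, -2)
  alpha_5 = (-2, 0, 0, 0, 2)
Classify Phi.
Compute the Cartan integers a_ij = 2(alpha_i, alpha_j)/(alpha_j, alpha_j); the resulting 5x5 Cartan matrix is
[[2, 0, 0, -1, 0], [0, 2, -1, 0, -1], [0, -2, 2, 0, 0], [-1, 0, 0, 2, -1], [0, -1, 0, -1, 2]].
The roots have two lengths (squared-length ratio 2:1); the short ones are alpha_{1,2,4,5}. The associated Dynkin diagram is a chain of 5 nodes with a double edge at one end; the terminal node there is the unique long simple root (C_5), so the type is C_5 (the algebra sp(10)).

C5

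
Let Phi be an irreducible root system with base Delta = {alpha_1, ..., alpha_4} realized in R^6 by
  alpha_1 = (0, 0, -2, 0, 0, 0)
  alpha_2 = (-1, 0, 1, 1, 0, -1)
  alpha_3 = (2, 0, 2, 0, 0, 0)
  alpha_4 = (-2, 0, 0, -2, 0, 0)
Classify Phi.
F_4

Compute the Cartan integers a_ij = 2(alpha_i, alpha_j)/(alpha_j, alpha_j); the resulting 4x4 Cartan matrix is
[[2, -1, -1, 0], [-1, 2, 0, 0], [-2, 0, 2, -1], [0, 0, -1, 2]].
The roots have two lengths (squared-length ratio 2:1); the short ones are alpha_{1,2}. The associated Dynkin diagram is a chain of 4 nodes with a double edge between the middle two (F_4), so the type is F_4.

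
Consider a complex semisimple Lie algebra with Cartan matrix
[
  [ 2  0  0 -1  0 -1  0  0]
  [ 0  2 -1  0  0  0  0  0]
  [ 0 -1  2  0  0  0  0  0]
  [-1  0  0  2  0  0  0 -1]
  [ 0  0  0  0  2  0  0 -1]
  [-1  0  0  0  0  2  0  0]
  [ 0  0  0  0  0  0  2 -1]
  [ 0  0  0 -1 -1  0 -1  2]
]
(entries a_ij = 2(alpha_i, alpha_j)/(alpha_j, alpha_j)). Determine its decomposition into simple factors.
A_2 (sl(3)) ⊕ D_6 (so(12))

The diagram associated to this matrix has two connected components: the simple roots {alpha_2, alpha_3} form a chain of 2 nodes with single edges (A_2), and {alpha_1, alpha_4, alpha_5, alpha_6, alpha_7, alpha_8} form a chain of 4 nodes with a fork of two nodes at one end (D_6). A semisimple Lie algebra decomposes uniquely as the direct sum of simple ideals, one per connected component of its Dynkin diagram, so g ≅ A_2 ⊕ D_6 (dimension 8 + 66 = 74).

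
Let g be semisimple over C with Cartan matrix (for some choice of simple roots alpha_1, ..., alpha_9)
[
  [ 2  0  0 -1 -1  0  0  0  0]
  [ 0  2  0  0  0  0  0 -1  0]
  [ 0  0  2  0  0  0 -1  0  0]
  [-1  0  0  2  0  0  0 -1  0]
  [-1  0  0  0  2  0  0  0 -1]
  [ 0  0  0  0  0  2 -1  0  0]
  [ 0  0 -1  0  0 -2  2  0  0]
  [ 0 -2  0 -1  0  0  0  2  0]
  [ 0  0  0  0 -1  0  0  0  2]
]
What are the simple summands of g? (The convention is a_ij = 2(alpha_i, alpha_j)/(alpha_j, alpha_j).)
B_3 (so(7)) ⊕ B_6 (so(13))

The diagram associated to this matrix has two connected components: the simple roots {alpha_3, alpha_6, alpha_7} form a chain of 3 nodes with a double edge at one end; the terminal node there is the unique short simple root (B_3), and {alpha_1, alpha_2, alpha_4, alpha_5, alpha_8, alpha_9} form a chain of 6 nodes with a double edge at one end; the terminal node there is the unique short simple root (B_6). A semisimple Lie algebra decomposes uniquely as the direct sum of simple ideals, one per connected component of its Dynkin diagram, so g ≅ B_3 ⊕ B_6 (dimension 21 + 78 = 99).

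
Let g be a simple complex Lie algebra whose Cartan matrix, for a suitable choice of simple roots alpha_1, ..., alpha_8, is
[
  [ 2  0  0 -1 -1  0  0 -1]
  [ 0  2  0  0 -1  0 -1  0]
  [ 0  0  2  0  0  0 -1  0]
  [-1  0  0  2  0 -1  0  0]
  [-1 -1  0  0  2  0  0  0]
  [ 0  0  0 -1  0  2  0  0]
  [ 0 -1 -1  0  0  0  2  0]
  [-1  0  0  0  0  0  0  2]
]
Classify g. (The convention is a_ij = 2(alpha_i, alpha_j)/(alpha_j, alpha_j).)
The matrix has rank 8 with 2's on the diagonal. Reading the off-diagonal entries as Dynkin edges (a single edge where a_ij = a_ji = -1; a double or triple edge where a_ij * a_ji = 2 or 3), the diagram is a chain of 7 nodes with one extra node attached to the third node from one end (E_8). One simple-root ordering that puts it in standard form is (alpha_6, alpha_8, alpha_4, alpha_1, alpha_5, alpha_2, alpha_7, alpha_3). So the algebra is type E_8.

E8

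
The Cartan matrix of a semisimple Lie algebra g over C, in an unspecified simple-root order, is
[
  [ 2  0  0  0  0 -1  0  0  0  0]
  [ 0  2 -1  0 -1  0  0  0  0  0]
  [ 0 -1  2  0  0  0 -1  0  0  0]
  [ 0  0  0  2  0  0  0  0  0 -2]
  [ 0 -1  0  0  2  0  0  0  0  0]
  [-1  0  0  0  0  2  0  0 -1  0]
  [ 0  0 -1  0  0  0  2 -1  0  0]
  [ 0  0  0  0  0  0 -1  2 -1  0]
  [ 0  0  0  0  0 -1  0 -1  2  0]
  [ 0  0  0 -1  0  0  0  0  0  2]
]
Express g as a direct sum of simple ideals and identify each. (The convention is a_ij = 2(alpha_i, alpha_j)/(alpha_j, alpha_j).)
The diagram associated to this matrix has two connected components: the simple roots {alpha_1, alpha_2, alpha_3, alpha_5, alpha_6, alpha_7, alpha_8, alpha_9} form a chain of 8 nodes with single edges (A_8), and {alpha_4, alpha_10} form a chain of 2 nodes with a double edge at one end; the terminal node there is the unique short simple root (B_2). A semisimple Lie algebra decomposes uniquely as the direct sum of simple ideals, one per connected component of its Dynkin diagram, so g ≅ A_8 ⊕ B_2 (dimension 80 + 10 = 90).

A_8 + B_2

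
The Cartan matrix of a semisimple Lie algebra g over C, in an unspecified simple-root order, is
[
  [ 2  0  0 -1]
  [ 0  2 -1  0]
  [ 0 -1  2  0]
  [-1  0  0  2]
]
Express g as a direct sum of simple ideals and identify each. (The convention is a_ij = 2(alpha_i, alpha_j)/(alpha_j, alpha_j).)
The diagram associated to this matrix has two connected components: the simple roots {alpha_2, alpha_3} form a chain of 2 nodes with single edges (A_2), and {alpha_1, alpha_4} form a chain of 2 nodes with single edges (A_2). A semisimple Lie algebra decomposes uniquely as the direct sum of simple ideals, one per connected component of its Dynkin diagram, so g ≅ A_2 ⊕ A_2 (dimension 8 + 8 = 16).

A_2 (sl(3)) ⊕ A_2 (sl(3))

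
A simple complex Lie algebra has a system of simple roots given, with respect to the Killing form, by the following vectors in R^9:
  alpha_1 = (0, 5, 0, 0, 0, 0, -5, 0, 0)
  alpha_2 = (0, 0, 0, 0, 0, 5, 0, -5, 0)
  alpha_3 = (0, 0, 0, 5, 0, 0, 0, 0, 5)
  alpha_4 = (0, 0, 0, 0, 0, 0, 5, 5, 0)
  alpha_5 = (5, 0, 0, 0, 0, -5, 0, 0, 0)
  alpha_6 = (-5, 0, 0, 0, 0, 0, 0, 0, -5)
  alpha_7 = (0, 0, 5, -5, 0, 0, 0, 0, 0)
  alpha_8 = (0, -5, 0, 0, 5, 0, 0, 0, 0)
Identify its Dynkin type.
A_8

Compute the Cartan integers a_ij = 2(alpha_i, alpha_j)/(alpha_j, alpha_j); the resulting 8x8 Cartan matrix is
[[2, 0, 0, -1, 0, 0, 0, -1], [0, 2, 0, -1, -1, 0, 0, 0], [0, 0, 2, 0, 0, -1, -1, 0], [-1, -1, 0, 2, 0, 0, 0, 0], [0, -1, 0, 0, 2, -1, 0, 0], [0, 0, -1, 0, -1, 2, 0, 0], [0, 0, -1, 0, 0, 0, 2, 0], [-1, 0, 0, 0, 0, 0, 0, 2]].
All simple roots have the same length, so the diagram is simply laced. The associated Dynkin diagram is a chain of 8 nodes with single edges (A_8), so the type is A_8 (the algebra sl(9)).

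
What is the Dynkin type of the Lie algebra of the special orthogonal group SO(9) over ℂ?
This is so(9) with 9 odd, which has dimension 9(9-1)/2 = 36 and rank (9-1)/2 = 4. In the classification of classical Lie algebras, the orthogonal algebra so(2n+1) in an odd number of variables has type B_n; here n = 4, so the Dynkin diagram is a chain of 4 nodes with a double edge at one end; the terminal node there is the unique short simple root (B_4). Hence the type is B_4.

B_4 (so(9))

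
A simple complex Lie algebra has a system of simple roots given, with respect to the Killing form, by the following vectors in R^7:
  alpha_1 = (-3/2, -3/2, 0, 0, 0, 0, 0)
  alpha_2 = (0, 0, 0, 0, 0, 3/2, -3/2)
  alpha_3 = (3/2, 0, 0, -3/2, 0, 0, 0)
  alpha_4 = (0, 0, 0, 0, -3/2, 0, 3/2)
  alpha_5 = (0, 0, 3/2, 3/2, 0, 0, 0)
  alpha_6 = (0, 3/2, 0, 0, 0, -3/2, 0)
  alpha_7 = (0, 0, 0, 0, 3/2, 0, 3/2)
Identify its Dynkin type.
D_7 (so(14))

Compute the Cartan integers a_ij = 2(alpha_i, alpha_j)/(alpha_j, alpha_j); the resulting 7x7 Cartan matrix is
[[2, 0, -1, 0, 0, -1, 0], [0, 2, 0, -1, 0, -1, -1], [-1, 0, 2, 0, -1, 0, 0], [0, -1, 0, 2, 0, 0, 0], [0, 0, -1, 0, 2, 0, 0], [-1, -1, 0, 0, 0, 2, 0], [0, -1, 0, 0, 0, 0, 2]].
All simple roots have the same length, so the diagram is simply laced. The associated Dynkin diagram is a chain of 5 nodes with a fork of two nodes at one end (D_7), so the type is D_7 (the algebra so(14)).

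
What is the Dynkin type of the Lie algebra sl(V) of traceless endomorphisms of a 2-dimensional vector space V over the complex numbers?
This is sl(2), which has dimension 2^2 - 1 = 3 and rank 2 - 1 = 1 (a Cartan subalgebra is the diagonal traceless matrices). In the classification of classical Lie algebras, the special linear algebra sl(n+1) has type A_n; here n = 1, so the Dynkin diagram is a chain of 1 nodes with single edges (A_1). Hence the type is A_1.

A_1 (sl(2))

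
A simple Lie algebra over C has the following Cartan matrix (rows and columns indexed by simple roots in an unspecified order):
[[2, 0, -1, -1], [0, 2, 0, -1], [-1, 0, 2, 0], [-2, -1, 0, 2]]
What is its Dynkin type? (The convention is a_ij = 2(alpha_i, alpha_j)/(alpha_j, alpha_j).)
F4

The matrix has rank 4 with 2's on the diagonal. Reading the off-diagonal entries as Dynkin edges (a single edge where a_ij = a_ji = -1; a double or triple edge where a_ij * a_ji = 2 or 3), the diagram is a chain of 4 nodes with a double edge between the middle two (F_4). One simple-root ordering that puts it in standard form is (alpha_2, alpha_4, alpha_1, alpha_3). So the algebra is type F_4.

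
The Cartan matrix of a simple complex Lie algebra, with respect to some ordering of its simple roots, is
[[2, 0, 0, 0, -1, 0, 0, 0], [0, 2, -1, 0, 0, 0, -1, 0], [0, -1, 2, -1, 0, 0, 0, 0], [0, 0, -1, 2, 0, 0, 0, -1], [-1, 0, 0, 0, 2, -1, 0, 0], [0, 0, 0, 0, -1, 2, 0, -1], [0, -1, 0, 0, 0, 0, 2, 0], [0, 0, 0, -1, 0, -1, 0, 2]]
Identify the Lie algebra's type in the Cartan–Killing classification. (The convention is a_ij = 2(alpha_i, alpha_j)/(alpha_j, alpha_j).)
A8

The matrix has rank 8 with 2's on the diagonal. Reading the off-diagonal entries as Dynkin edges (a single edge where a_ij = a_ji = -1; a double or triple edge where a_ij * a_ji = 2 or 3), the diagram is a chain of 8 nodes with single edges (A_8). One simple-root ordering that puts it in standard form is (alpha_1, alpha_5, alpha_6, alpha_8, alpha_4, alpha_3, alpha_2, alpha_7). So the algebra is type A_8, i.e. sl(9).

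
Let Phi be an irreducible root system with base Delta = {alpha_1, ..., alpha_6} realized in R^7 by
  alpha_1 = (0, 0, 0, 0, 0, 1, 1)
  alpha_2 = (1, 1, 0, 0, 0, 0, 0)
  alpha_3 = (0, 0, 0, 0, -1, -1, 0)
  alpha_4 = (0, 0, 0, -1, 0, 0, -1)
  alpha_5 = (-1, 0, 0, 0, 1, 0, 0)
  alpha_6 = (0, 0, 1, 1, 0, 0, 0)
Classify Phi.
A_6 (sl(7))

Compute the Cartan integers a_ij = 2(alpha_i, alpha_j)/(alpha_j, alpha_j); the resulting 6x6 Cartan matrix is
[[2, 0, -1, -1, 0, 0], [0, 2, 0, 0, -1, 0], [-1, 0, 2, 0, -1, 0], [-1, 0, 0, 2, 0, -1], [0, -1, -1, 0, 2, 0], [0, 0, 0, -1, 0, 2]].
All simple roots have the same length, so the diagram is simply laced. The associated Dynkin diagram is a chain of 6 nodes with single edges (A_6), so the type is A_6 (the algebra sl(7)).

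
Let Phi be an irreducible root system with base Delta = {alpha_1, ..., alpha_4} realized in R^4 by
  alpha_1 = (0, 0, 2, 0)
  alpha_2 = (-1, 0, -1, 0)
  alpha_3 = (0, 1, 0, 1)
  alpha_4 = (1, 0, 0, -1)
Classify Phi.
Compute the Cartan integers a_ij = 2(alpha_i, alpha_j)/(alpha_j, alpha_j); the resulting 4x4 Cartan matrix is
[[2, -2, 0, 0], [-1, 2, 0, -1], [0, 0, 2, -1], [0, -1, -1, 2]].
The roots have two lengths (squared-length ratio 2:1); the short ones are alpha_{2,3,4}. The associated Dynkin diagram is a chain of 4 nodes with a double edge at one end; the terminal node there is the unique long simple root (C_4), so the type is C_4 (the algebra sp(8)).

C4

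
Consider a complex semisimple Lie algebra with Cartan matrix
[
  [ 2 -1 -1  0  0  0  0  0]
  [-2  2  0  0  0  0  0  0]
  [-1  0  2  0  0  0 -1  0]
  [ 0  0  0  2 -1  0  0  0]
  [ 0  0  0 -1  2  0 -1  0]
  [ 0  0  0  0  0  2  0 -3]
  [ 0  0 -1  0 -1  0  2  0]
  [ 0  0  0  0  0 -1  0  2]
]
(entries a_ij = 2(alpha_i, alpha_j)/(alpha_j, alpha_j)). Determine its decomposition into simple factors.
The diagram associated to this matrix has two connected components: the simple roots {alpha_1, alpha_2, alpha_3, alpha_4, alpha_5, alpha_7} form a chain of 6 nodes with a double edge at one end; the terminal node there is the unique long simple root (C_6), and {alpha_6, alpha_8} form two nodes joined by a triple edge (G_2). A semisimple Lie algebra decomposes uniquely as the direct sum of simple ideals, one per connected component of its Dynkin diagram, so g ≅ C_6 ⊕ G_2 (dimension 78 + 14 = 92).

C6 ⊕ G2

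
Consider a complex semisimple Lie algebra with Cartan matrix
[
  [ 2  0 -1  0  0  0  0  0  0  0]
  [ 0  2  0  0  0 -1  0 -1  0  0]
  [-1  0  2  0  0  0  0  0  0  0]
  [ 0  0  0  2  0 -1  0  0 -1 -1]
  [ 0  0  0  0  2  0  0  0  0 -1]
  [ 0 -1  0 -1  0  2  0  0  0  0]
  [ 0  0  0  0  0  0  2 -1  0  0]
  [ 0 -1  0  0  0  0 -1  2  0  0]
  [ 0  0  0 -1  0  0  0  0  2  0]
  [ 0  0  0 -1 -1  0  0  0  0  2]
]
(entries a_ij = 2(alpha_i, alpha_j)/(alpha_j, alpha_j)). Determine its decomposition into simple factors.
The diagram associated to this matrix has two connected components: the simple roots {alpha_1, alpha_3} form a chain of 2 nodes with single edges (A_2), and {alpha_2, alpha_4, alpha_5, alpha_6, alpha_7, alpha_8, alpha_9, alpha_10} form a chain of 7 nodes with one extra node attached to the third node from one end (E_8). A semisimple Lie algebra decomposes uniquely as the direct sum of simple ideals, one per connected component of its Dynkin diagram, so g ≅ A_2 ⊕ E_8 (dimension 8 + 248 = 256).

type A_2 ⊕ type E_8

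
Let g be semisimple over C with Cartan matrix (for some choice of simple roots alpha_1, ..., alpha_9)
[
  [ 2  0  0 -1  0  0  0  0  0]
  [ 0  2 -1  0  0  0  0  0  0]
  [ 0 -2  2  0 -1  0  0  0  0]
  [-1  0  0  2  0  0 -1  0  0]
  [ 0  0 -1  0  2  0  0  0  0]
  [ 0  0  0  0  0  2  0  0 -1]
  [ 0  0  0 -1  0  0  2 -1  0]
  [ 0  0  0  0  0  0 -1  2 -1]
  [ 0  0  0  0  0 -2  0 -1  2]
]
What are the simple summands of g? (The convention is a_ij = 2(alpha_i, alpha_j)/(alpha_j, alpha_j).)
type B_3 + type B_6

The diagram associated to this matrix has two connected components: the simple roots {alpha_2, alpha_3, alpha_5} form a chain of 3 nodes with a double edge at one end; the terminal node there is the unique short simple root (B_3), and {alpha_1, alpha_4, alpha_6, alpha_7, alpha_8, alpha_9} form a chain of 6 nodes with a double edge at one end; the terminal node there is the unique short simple root (B_6). A semisimple Lie algebra decomposes uniquely as the direct sum of simple ideals, one per connected component of its Dynkin diagram, so g ≅ B_3 ⊕ B_6 (dimension 21 + 78 = 99).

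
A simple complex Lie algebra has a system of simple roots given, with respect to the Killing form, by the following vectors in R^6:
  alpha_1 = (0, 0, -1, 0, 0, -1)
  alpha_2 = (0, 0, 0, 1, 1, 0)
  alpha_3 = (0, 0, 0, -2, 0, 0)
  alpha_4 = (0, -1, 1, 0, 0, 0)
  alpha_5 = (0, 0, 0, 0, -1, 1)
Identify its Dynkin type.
Compute the Cartan integers a_ij = 2(alpha_i, alpha_j)/(alpha_j, alpha_j); the resulting 5x5 Cartan matrix is
[[2, 0, 0, -1, -1], [0, 2, -1, 0, -1], [0, -2, 2, 0, 0], [-1, 0, 0, 2, 0], [-1, -1, 0, 0, 2]].
The roots have two lengths (squared-length ratio 2:1); the short ones are alpha_{1,2,4,5}. The associated Dynkin diagram is a chain of 5 nodes with a double edge at one end; the terminal node there is the unique long simple root (C_5), so the type is C_5 (the algebra sp(10)).

C_5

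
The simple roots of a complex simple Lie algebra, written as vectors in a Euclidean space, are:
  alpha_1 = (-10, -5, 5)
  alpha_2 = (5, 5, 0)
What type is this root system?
G_2

Compute the Cartan integers a_ij = 2(alpha_i, alpha_j)/(alpha_j, alpha_j); the resulting 2x2 Cartan matrix is
[[2, -3], [-1, 2]].
The roots have two lengths (squared-length ratio 3:1); the short ones are alpha_{2}. The associated Dynkin diagram is two nodes joined by a triple edge (G_2), so the type is G_2.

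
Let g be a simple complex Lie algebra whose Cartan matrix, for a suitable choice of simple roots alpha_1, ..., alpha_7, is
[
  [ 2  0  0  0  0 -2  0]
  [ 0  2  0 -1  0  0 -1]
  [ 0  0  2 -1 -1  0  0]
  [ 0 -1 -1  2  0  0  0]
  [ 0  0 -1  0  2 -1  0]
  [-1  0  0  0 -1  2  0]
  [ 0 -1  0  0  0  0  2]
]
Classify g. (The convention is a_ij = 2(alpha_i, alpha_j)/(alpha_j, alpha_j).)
The matrix has rank 7 with 2's on the diagonal. Reading the off-diagonal entries as Dynkin edges (a single edge where a_ij = a_ji = -1; a double or triple edge where a_ij * a_ji = 2 or 3), the diagram is a chain of 7 nodes with a double edge at one end; the terminal node there is the unique long simple root (C_7). One simple-root ordering that puts it in standard form is (alpha_7, alpha_2, alpha_4, alpha_3, alpha_5, alpha_6, alpha_1). So the algebra is type C_7, i.e. sp(14).

type C_7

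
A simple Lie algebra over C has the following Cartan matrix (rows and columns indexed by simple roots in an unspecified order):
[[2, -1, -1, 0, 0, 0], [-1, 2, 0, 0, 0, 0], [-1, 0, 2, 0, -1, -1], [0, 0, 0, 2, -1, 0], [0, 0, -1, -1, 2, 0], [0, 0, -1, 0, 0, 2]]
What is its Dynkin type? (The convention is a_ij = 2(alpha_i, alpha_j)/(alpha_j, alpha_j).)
The matrix has rank 6 with 2's on the diagonal. Reading the off-diagonal entries as Dynkin edges (a single edge where a_ij = a_ji = -1; a double or triple edge where a_ij * a_ji = 2 or 3), the diagram is a chain of 5 nodes with one extra node attached to the third node from one end (E_6). One simple-root ordering that puts it in standard form is (alpha_2, alpha_6, alpha_1, alpha_3, alpha_5, alpha_4). So the algebra is type E_6.

E6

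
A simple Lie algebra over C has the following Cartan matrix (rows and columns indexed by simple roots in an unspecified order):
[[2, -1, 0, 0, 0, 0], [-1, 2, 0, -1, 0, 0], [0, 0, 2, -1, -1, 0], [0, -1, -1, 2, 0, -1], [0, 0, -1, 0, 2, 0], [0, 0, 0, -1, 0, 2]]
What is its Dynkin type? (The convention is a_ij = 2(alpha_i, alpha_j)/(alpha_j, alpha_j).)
type E_6

The matrix has rank 6 with 2's on the diagonal. Reading the off-diagonal entries as Dynkin edges (a single edge where a_ij = a_ji = -1; a double or triple edge where a_ij * a_ji = 2 or 3), the diagram is a chain of 5 nodes with one extra node attached to the third node from one end (E_6). One simple-root ordering that puts it in standard form is (alpha_1, alpha_6, alpha_2, alpha_4, alpha_3, alpha_5). So the algebra is type E_6.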